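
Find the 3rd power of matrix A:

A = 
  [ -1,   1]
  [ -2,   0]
A² = A·A:
A²[1,1] = (-1)(-1) + (1)(-2) = -1
A²[1,2] = (-1)(1) + (1)(0) = -1
A²[2,1] = (-2)(-1) + (0)(-2) = 2
A²[2,2] = (-2)(1) + (0)(0) = -2
A² = 
  [ -1,  -1]
  [  2,  -2]

A^3 = A^2·A:
A^3[1,1] = (-1)(-1) + (-1)(-2) = 3
A^3[1,2] = (-1)(1) + (-1)(0) = -1
A^3[2,1] = (2)(-1) + (-2)(-2) = 2
A^3[2,2] = (2)(1) + (-2)(0) = 2
A^3 = 
  [  3,  -1]
  [  2,   2]

Therefore
A^3 = 
  [  3,  -1]
  [  2,   2]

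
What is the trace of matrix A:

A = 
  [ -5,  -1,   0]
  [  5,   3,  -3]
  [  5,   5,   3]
1

tr(A) = -5 + 3 + 3 = 1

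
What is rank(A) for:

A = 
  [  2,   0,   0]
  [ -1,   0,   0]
rank(A) = 1

Row reduce:
R2 → R2 + (1/2)·R1
REF = 
  [  2,   0,   0]
  [  0,   0,   0]
Pivot columns: 1 → 1 pivot.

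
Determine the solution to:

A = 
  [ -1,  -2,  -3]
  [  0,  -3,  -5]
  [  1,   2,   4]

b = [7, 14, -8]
Row reduce the augmented matrix [A|b]:
R3 → R3 + (1)·R1
REF = 
  [ -1,  -2,  -3,   7]
  [  0,  -3,  -5,  14]
  [  0,   0,   1,  -1]

Back-substitution:
x₃ = (-1) / 1 = -1
x₂ = (14 - (-5)(-1)) / (-3) = -3
x₁ = (7 - (-2)(-3) - (-3)(-1)) / (-1) = 2

x = [2, -3, -1]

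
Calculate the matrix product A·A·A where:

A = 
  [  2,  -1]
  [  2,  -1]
A² = A·A:
A²[1,1] = (2)(2) + (-1)(2) = 2
A²[1,2] = (2)(-1) + (-1)(-1) = -1
A²[2,1] = (2)(2) + (-1)(2) = 2
A²[2,2] = (2)(-1) + (-1)(-1) = -1
A² = 
  [  2,  -1]
  [  2,  -1]

A^3 = A^2·A:
A^3[1,1] = (2)(2) + (-1)(2) = 2
A^3[1,2] = (2)(-1) + (-1)(-1) = -1
A^3[2,1] = (2)(2) + (-1)(2) = 2
A^3[2,2] = (2)(-1) + (-1)(-1) = -1
A^3 = 
  [  2,  -1]
  [  2,  -1]

Therefore
A^3 = 
  [  2,  -1]
  [  2,  -1]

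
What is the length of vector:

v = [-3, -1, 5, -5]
7.746

||v||₂ = √((-3)² + (-1)² + (5)² + (-5)²) = √60 = 7.746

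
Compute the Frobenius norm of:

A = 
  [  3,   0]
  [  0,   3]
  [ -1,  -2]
||A||_F = 4.796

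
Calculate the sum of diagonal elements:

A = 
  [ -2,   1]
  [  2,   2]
0

tr(A) = -2 + 2 = 0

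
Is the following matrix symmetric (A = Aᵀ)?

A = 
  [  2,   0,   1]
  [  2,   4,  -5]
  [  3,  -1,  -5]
No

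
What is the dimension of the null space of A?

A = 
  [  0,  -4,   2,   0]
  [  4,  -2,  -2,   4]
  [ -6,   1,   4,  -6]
nullity(A) = 2

Row reduce:
Swap R1 ↔ R2
R3 → R3 + (3/2)·R1
R3 → R3 - (1/2)·R2
REF = 
  [  4,  -2,  -2,   4]
  [  0,  -4,   2,   0]
  [  0,   0,   0,   0]
Pivot columns: 1, 2 → 2 pivots.
rank(A) = 2, so nullity(A) = 4 - 2 = 2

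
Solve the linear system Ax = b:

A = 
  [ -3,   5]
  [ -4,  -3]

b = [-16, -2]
x = [2, -2]

Row reduce the augmented matrix [A|b]:
R2 → R2 - (4/3)·R1
REF = 
  [   -3,     5,   -16]
  [    0, -29/3,  58/3]

Back-substitution:
x₂ = (58/3) / (-29/3) = -2
x₁ = (-16 - (5)(-2)) / (-3) = 2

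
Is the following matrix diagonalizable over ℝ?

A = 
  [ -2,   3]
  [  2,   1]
Yes

tr(A) = -1, det(A) = -8
Characteristic polynomial: λ² - tr(A)λ + det(A) = λ² + λ - 8
λ² + λ - 8 = 0  ⇒  λ = (-1 ± √((1)² - 4·(-8)))/2 = (-1 ± √(33))/2
  = (-1 + √33)/2,  (-1 - √33)/2
Eigenvalues: (-1 + √33)/2, (-1 - √33)/2  (≈ 2.372, -3.372)
The two irrational eigenvalues are distinct (simple), so each has alg. mult. = geom. mult. = 1.
Sum of geometric multiplicities equals n, so A has n independent eigenvectors.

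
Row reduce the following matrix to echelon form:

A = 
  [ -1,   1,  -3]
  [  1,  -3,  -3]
Row operations:
R2 → R2 + (1)·R1

Resulting echelon form:
REF = 
  [ -1,   1,  -3]
  [  0,  -2,  -6]

Rank = 2 (number of non-zero pivot rows).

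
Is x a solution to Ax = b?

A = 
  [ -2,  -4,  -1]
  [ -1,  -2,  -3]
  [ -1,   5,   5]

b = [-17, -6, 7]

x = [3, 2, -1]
No

Ax = [-13, -4, 2] ≠ b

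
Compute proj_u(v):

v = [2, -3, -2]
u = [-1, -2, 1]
v·u = (2)(-1) + (-3)(-2) + (-2)(1) = 2
u·u = (-1)² + (-2)² + (1)² = 6
proj_u(v) = (v·u / u·u) × u = (2/6) × u = (1/3) × u

proj_u(v) = [-1/3, -2/3, 1/3]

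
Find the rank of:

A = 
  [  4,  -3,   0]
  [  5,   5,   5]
rank(A) = 2

Row reduce:
R2 → R2 - (5/4)·R1
REF = 
  [   4,   -3,    0]
  [   0, 35/4,    5]
Pivot columns: 1, 2 → 2 pivots.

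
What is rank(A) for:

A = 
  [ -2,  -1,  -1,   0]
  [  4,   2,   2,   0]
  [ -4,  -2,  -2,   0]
rank(A) = 1

Row reduce:
R2 → R2 + (2)·R1
R3 → R3 - (2)·R1
REF = 
  [ -2,  -1,  -1,   0]
  [  0,   0,   0,   0]
  [  0,   0,   0,   0]
Pivot columns: 1 → 1 pivot.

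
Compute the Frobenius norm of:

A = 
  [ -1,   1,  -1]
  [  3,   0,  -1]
||A||_F = 3.606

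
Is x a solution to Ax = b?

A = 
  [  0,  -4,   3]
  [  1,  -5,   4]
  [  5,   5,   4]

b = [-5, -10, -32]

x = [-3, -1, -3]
Yes

Ax = [-5, -10, -32] = b ✓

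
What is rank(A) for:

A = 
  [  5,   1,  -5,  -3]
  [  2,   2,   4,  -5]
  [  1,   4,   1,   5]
Row reduce:
R2 → R2 - (2/5)·R1
R3 → R3 - (1/5)·R1
R3 → R3 - (19/8)·R2
REF = 
  [    5,     1,    -5,    -3]
  [    0,   8/5,     6, -19/5]
  [    0,     0, -49/4, 117/8]
Pivot columns: 1, 2, 3 → 3 pivots.

rank(A) = 3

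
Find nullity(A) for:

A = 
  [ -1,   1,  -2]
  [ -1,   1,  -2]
nullity(A) = 2

Row reduce:
R2 → R2 - (1)·R1
REF = 
  [ -1,   1,  -2]
  [  0,   0,   0]
Pivot columns: 1 → 1 pivot.
rank(A) = 1, so nullity(A) = 3 - 1 = 2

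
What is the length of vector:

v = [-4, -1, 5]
6.481

||v||₂ = √((-4)² + (-1)² + (5)²) = √42 = 6.481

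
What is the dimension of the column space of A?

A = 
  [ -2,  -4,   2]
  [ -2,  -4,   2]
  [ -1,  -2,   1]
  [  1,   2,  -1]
Row reduce:
R2 → R2 - (1)·R1
R3 → R3 - (1/2)·R1
R4 → R4 + (1/2)·R1
REF = 
  [ -2,  -4,   2]
  [  0,   0,   0]
  [  0,   0,   0]
  [  0,   0,   0]
Pivot columns: 1 → 1 pivot.
dim(Col(A)) = number of pivot columns = 1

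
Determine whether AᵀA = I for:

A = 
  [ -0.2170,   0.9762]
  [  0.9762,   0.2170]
Yes

AᵀA = 
  [  1.0001,   0]
  [  0,   1.0001]
≈ I (equal to I up to the 4-dp rounding of the entries)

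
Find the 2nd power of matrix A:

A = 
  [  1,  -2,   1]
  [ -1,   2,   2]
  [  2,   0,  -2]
A² = A·A:
A²[1,1] = (1)(1) + (-2)(-1) + (1)(2) = 5
A²[1,2] = (1)(-2) + (-2)(2) + (1)(0) = -6
A²[1,3] = (1)(1) + (-2)(2) + (1)(-2) = -5
A²[2,1] = (-1)(1) + (2)(-1) + (2)(2) = 1
A²[2,2] = (-1)(-2) + (2)(2) + (2)(0) = 6
A²[2,3] = (-1)(1) + (2)(2) + (2)(-2) = -1
A²[3,1] = (2)(1) + (0)(-1) + (-2)(2) = -2
A²[3,2] = (2)(-2) + (0)(2) + (-2)(0) = -4
A²[3,3] = (2)(1) + (0)(2) + (-2)(-2) = 6
A² = 
  [  5,  -6,  -5]
  [  1,   6,  -1]
  [ -2,  -4,   6]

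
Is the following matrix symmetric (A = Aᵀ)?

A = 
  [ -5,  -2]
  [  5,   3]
No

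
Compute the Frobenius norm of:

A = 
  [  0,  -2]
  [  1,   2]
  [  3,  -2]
||A||_F = 4.69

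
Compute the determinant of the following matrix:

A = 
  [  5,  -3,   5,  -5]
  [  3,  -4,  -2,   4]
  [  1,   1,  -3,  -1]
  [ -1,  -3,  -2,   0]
Cofactor expansion along row 1: det(A) = a₁₁M₁₁ - a₁₂M₁₂ + a₁₃M₁₃ - a₁₄M₁₄

M₁₁ = det[[-4, -2, 4]; [1, -3, -1]; [-3, -2, 0]]
  = (-4)·((-3)(0) - (-1)(-2)) - (-2)·((1)(0) - (-1)(-3)) + (4)·((1)(-2) - (-3)(-3))
  = (-4)(-2) - (-2)(-3) + (4)(-11)
  = -42
M₁₂ = det[[3, -2, 4]; [1, -3, -1]; [-1, -2, 0]]
  = (3)·((-3)(0) - (-1)(-2)) - (-2)·((1)(0) - (-1)(-1)) + (4)·((1)(-2) - (-3)(-1))
  = (3)(-2) - (-2)(-1) + (4)(-5)
  = -28
M₁₃ = det[[3, -4, 4]; [1, 1, -1]; [-1, -3, 0]]
  = (3)·((1)(0) - (-1)(-3)) - (-4)·((1)(0) - (-1)(-1)) + (4)·((1)(-3) - (1)(-1))
  = (3)(-3) - (-4)(-1) + (4)(-2)
  = -21
M₁₄ = det[[3, -4, -2]; [1, 1, -3]; [-1, -3, -2]]
  = (3)·((1)(-2) - (-3)(-3)) - (-4)·((1)(-2) - (-3)(-1)) + (-2)·((1)(-3) - (1)(-1))
  = (3)(-11) - (-4)(-5) + (-2)(-2)
  = -49

det(A) = (5)(-42) - (-3)(-28) + (5)(-21) - (-5)(-49) = -644

det(A) = -644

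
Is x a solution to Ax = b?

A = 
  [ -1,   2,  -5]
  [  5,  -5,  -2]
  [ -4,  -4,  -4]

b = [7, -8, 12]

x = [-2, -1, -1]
No

Ax = [5, -3, 16] ≠ b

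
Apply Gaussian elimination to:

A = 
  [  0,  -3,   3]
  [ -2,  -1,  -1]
Row operations:
Swap R1 ↔ R2

Resulting echelon form:
REF = 
  [ -2,  -1,  -1]
  [  0,  -3,   3]

Rank = 2 (number of non-zero pivot rows).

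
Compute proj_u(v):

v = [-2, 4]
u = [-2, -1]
proj_u(v) = [0, 0]

v·u = (-2)(-2) + (4)(-1) = 0
u·u = (-2)² + (-1)² = 5
proj_u(v) = (v·u / u·u) × u = (0/5) × u = (0) × u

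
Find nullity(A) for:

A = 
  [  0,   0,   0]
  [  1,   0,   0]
nullity(A) = 2

Row reduce:
Swap R1 ↔ R2
REF = 
  [  1,   0,   0]
  [  0,   0,   0]
Pivot columns: 1 → 1 pivot.
rank(A) = 1, so nullity(A) = 3 - 1 = 2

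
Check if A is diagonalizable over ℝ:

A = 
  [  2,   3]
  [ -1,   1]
No

tr(A) = 3, det(A) = 5
Characteristic polynomial: λ² - tr(A)λ + det(A) = λ² - 3λ + 5
λ² - 3λ + 5 = 0  ⇒  λ = (3 ± √((-3)² - 4·(5)))/2 = (3 ± √(-11))/2
  = (3 + i√11)/2,  (3 - i√11)/2
Eigenvalues: (3 + i√11)/2, (3 - i√11)/2  (≈ 1.5 + 1.658i, 1.5 - 1.658i)
Has complex eigenvalues (not diagonalizable over ℝ).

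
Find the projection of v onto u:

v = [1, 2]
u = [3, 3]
proj_u(v) = [3/2, 3/2]

v·u = (1)(3) + (2)(3) = 9
u·u = (3)² + (3)² = 18
proj_u(v) = (v·u / u·u) × u = (9/18) × u = (1/2) × u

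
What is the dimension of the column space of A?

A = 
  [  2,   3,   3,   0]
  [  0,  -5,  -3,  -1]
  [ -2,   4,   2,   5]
Row reduce:
R3 → R3 + (1)·R1
R3 → R3 + (7/5)·R2
REF = 
  [   2,    3,    3,    0]
  [   0,   -5,   -3,   -1]
  [   0,    0,  4/5, 18/5]
Pivot columns: 1, 2, 3 → 3 pivots.
dim(Col(A)) = number of pivot columns = 3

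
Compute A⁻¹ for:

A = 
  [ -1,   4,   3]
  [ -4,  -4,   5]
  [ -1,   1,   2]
det(A) = (-1)·((-4)(2) - (5)(1)) - (4)·((-4)(2) - (5)(-1)) + (3)·((-4)(1) - (-4)(-1))
  = (-1)(-13) - (4)(-3) + (3)(-8)
  = 1
det(A) = 1 ≠ 0, so A is invertible.

Cofactors Cᵢⱼ = (-1)ⁱ⁺ʲ·Mᵢⱼ:
C = 
  [-13,   3,  -8]
  [ -5,   1,  -3]
  [ 32,  -7,  20]

adj(A) = Cᵀ:
adj(A) = 
  [-13,  -5,  32]
  [  3,   1,  -7]
  [ -8,  -3,  20]

A⁻¹ = (1) · adj(A):
A⁻¹ = 
  [-13,  -5,  32]
  [  3,   1,  -7]
  [ -8,  -3,  20]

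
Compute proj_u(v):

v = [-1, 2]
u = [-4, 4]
v·u = (-1)(-4) + (2)(4) = 12
u·u = (-4)² + (4)² = 32
proj_u(v) = (v·u / u·u) × u = (12/32) × u = (3/8) × u

proj_u(v) = [-3/2, 3/2]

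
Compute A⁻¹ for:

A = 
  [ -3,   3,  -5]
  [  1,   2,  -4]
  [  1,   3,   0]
det(A) = (-3)·((2)(0) - (-4)(3)) - (3)·((1)(0) - (-4)(1)) + (-5)·((1)(3) - (2)(1))
  = (-3)(12) - (3)(4) + (-5)(1)
  = -53
det(A) = -53 ≠ 0, so A is invertible.

Cofactors Cᵢⱼ = (-1)ⁱ⁺ʲ·Mᵢⱼ:
C = 
  [ 12,  -4,   1]
  [-15,   5,  12]
  [ -2, -17,  -9]

adj(A) = Cᵀ:
adj(A) = 
  [ 12, -15,  -2]
  [ -4,   5, -17]
  [  1,  12,  -9]

A⁻¹ = (-1/53) · adj(A):
A⁻¹ = 
  [-12/53,  15/53,   2/53]
  [  4/53,  -5/53,  17/53]
  [ -1/53, -12/53,   9/53]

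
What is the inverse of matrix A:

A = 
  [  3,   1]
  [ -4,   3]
det(A) = (3)(3) - (1)(-4) = 13
For a 2×2 matrix, A⁻¹ = (1/det(A)) · [[d, -b], [-c, a]]
    = (1/13) · [[3, -1], [4, 3]]

A⁻¹ = 
  [ 3/13, -1/13]
  [ 4/13,  3/13]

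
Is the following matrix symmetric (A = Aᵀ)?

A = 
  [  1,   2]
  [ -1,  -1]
No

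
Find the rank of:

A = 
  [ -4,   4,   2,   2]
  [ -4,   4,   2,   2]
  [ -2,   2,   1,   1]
Row reduce:
R2 → R2 - (1)·R1
R3 → R3 - (1/2)·R1
REF = 
  [ -4,   4,   2,   2]
  [  0,   0,   0,   0]
  [  0,   0,   0,   0]
Pivot columns: 1 → 1 pivot.

rank(A) = 1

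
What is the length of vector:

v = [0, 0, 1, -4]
4.123

||v||₂ = √((0)² + (0)² + (1)² + (-4)²) = √17 = 4.123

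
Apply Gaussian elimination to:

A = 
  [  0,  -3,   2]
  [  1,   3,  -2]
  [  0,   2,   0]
Row operations:
Swap R1 ↔ R2
R3 → R3 + (2/3)·R2

Resulting echelon form:
REF = 
  [  1,   3,  -2]
  [  0,  -3,   2]
  [  0,   0, 4/3]

Rank = 3 (number of non-zero pivot rows).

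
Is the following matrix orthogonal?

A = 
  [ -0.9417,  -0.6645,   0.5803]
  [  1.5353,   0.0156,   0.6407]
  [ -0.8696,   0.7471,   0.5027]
No

AᵀA = 
  [  4.0001,   0,   0.0001]
  [  0,   1,   0]
  [  0.0001,   0,   1]
≠ I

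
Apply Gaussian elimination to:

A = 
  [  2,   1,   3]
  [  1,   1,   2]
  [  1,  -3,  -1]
Row operations:
R2 → R2 - (1/2)·R1
R3 → R3 - (1/2)·R1
R3 → R3 + (7)·R2

Resulting echelon form:
REF = 
  [  2,   1,   3]
  [  0, 1/2, 1/2]
  [  0,   0,   1]

Rank = 3 (number of non-zero pivot rows).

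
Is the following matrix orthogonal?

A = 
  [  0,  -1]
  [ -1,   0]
Yes

AᵀA = 
  [  1,   0]
  [  0,   1]
= I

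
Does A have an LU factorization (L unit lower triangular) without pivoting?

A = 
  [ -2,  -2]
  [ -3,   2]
Yes.
A[1,1] = -2 ≠ 0, so Gaussian elimination proceeds without a row swap: multiplier ℓ₂₁ = (-3)/(-2) = 3/2, and U[2,2] = 2 - (3/2)(-2) = 5.
L = 
  [  1,   0]
  [3/2,   1]
U = 
  [ -2,  -2]
  [  0,   5]
Check row 2 of LU: [(3/2)(-2), (3/2)(-2) + 5] = [-3, 2] = row 2 of A ✓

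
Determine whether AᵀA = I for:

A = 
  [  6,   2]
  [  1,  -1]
No

AᵀA = 
  [ 37,  11]
  [ 11,   5]
≠ I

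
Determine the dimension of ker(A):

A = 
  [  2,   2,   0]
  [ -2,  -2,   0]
nullity(A) = 2

Row reduce:
R2 → R2 + (1)·R1
REF = 
  [  2,   2,   0]
  [  0,   0,   0]
Pivot columns: 1 → 1 pivot.
rank(A) = 1, so nullity(A) = 3 - 1 = 2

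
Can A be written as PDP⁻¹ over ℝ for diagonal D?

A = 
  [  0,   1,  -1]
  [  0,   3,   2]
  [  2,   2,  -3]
Yes

Characteristic polynomial: det(λI - A) = λ³ - 11λ - 10
Testing integer divisors of the constant term: p(-1) = 0, so (λ + 1) is a factor:
p(λ) = (λ + 1)(λ² - λ - 10)
λ² - λ - 10 = 0  ⇒  λ = (1 ± √((-1)² - 4·(-10)))/2 = (1 ± √(41))/2
  = (1 + √41)/2,  (1 - √41)/2
Eigenvalues: -1, (1 + √41)/2, (1 - √41)/2  (≈ -1, 3.702, -2.702)
The two irrational eigenvalues are distinct (simple), so each has alg. mult. = geom. mult. = 1.
λ=-1: alg. mult. = 1, geom. mult. = 3 - rank(A - (-1)I) = 3 - 2 = 1
Sum of geometric multiplicities equals n, so A has n independent eigenvectors.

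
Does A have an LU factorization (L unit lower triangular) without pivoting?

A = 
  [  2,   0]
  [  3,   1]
Yes.
A[1,1] = 2 ≠ 0, so Gaussian elimination proceeds without a row swap: multiplier ℓ₂₁ = (3)/(2) = 3/2, and U[2,2] = 1 - (3/2)(0) = 1.
L = 
  [  1,   0]
  [3/2,   1]
U = 
  [  2,   0]
  [  0,   1]
Check row 2 of LU: [(3/2)(2), (3/2)(0) + 1] = [3, 1] = row 2 of A ✓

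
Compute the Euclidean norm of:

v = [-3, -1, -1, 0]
3.317

||v||₂ = √((-3)² + (-1)² + (-1)² + (0)²) = √11 = 3.317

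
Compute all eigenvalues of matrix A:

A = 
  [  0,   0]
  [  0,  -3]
λ = 0, -3

tr(A) = -3, det(A) = 0
Characteristic polynomial: λ² - tr(A)λ + det(A) = λ² + 3λ
λ² + 3λ = λ(λ + 3)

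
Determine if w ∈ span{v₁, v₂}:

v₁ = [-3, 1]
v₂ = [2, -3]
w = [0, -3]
Yes

Form the augmented matrix and row-reduce:
[v₁|v₂|w] = 
  [ -3,   2,   0]
  [  1,  -3,  -3]
R2 → R2 + (1/3)·R1
REF = 
  [  -3,    2,    0]
  [   0, -7/3,   -3]

No row of the form [0 0 | nonzero], so the system is consistent. Back-substitution gives c₁ = 6/7, c₂ = 9/7: w = (6/7)·v₁ + (9/7)·v₂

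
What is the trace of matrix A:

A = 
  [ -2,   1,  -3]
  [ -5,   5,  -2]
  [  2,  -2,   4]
7

tr(A) = -2 + 5 + 4 = 7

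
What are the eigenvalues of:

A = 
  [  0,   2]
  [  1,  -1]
tr(A) = -1, det(A) = -2
Characteristic polynomial: λ² - tr(A)λ + det(A) = λ² + λ - 2
λ² + λ - 2 = (λ + 2)(λ - 1)

λ = 1, -2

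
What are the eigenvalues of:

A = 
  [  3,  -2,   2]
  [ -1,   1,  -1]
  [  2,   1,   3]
Characteristic polynomial: det(λI - A) = λ³ - 7λ² + 10λ - 4
Testing integer divisors of the constant term: p(1) = 0, so (λ - 1) is a factor:
p(λ) = (λ - 1)(λ² - 6λ + 4)
λ² - 6λ + 4 = 0  ⇒  λ = (6 ± √((-6)² - 4·(4)))/2 = (6 ± √(20))/2
  = 3 + √5,  3 - √5

λ = 1, 3 + √5, 3 - √5  (≈ 1, 5.236, 0.7639)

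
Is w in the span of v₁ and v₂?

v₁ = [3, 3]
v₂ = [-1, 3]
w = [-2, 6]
Yes

Form the augmented matrix and row-reduce:
[v₁|v₂|w] = 
  [  3,  -1,  -2]
  [  3,   3,   6]
R2 → R2 - (1)·R1
REF = 
  [  3,  -1,  -2]
  [  0,   4,   8]

No row of the form [0 0 | nonzero], so the system is consistent. Back-substitution gives c₁ = 0, c₂ = 2: w = (0)·v₁ + (2)·v₂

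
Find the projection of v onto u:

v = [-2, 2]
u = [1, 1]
v·u = (-2)(1) + (2)(1) = 0
u·u = (1)² + (1)² = 2
proj_u(v) = (v·u / u·u) × u = (0/2) × u = (0) × u

proj_u(v) = [0, 0]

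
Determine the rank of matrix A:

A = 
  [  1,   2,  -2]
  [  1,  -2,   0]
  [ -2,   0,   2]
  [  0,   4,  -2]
Row reduce:
R2 → R2 - (1)·R1
R3 → R3 + (2)·R1
R3 → R3 + (1)·R2
R4 → R4 + (1)·R2
REF = 
  [  1,   2,  -2]
  [  0,  -4,   2]
  [  0,   0,   0]
  [  0,   0,   0]
Pivot columns: 1, 2 → 2 pivots.

rank(A) = 2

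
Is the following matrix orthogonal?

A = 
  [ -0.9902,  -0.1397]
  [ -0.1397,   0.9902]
Yes

AᵀA = 
  [  1,   0]
  [  0,   1]
≈ I (equal to I up to the 4-dp rounding of the entries)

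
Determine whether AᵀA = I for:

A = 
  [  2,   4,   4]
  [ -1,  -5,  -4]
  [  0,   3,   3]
No

AᵀA = 
  [  5,  13,  12]
  [ 13,  50,  45]
  [ 12,  45,  41]
≠ I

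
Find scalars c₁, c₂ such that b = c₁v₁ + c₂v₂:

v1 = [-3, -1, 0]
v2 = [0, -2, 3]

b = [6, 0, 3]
c1 = -2, c2 = 1

b = -2·v1 + 1·v2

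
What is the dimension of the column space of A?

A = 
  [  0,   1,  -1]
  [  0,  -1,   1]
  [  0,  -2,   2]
Row reduce:
R2 → R2 + (1)·R1
R3 → R3 + (2)·R1
REF = 
  [  0,   1,  -1]
  [  0,   0,   0]
  [  0,   0,   0]
Pivot columns: 2 → 1 pivot.
dim(Col(A)) = number of pivot columns = 1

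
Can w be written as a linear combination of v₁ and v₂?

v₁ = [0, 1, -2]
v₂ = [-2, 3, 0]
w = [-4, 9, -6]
Yes

Form the augmented matrix and row-reduce:
[v₁|v₂|w] = 
  [  0,  -2,  -4]
  [  1,   3,   9]
  [ -2,   0,  -6]
Swap R1 ↔ R2
R3 → R3 + (2)·R1
R3 → R3 + (3)·R2
REF = 
  [  1,   3,   9]
  [  0,  -2,  -4]
  [  0,   0,   0]

No row of the form [0 0 | nonzero], so the system is consistent. Back-substitution gives c₁ = 3, c₂ = 2: w = (3)·v₁ + (2)·v₂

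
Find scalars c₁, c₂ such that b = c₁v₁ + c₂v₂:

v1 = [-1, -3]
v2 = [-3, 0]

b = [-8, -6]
c1 = 2, c2 = 2

b = 2·v1 + 2·v2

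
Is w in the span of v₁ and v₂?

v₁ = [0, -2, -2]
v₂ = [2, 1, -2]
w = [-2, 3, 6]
Yes

Form the augmented matrix and row-reduce:
[v₁|v₂|w] = 
  [  0,   2,  -2]
  [ -2,   1,   3]
  [ -2,  -2,   6]
Swap R1 ↔ R2
R3 → R3 - (1)·R1
R3 → R3 + (3/2)·R2
REF = 
  [ -2,   1,   3]
  [  0,   2,  -2]
  [  0,   0,   0]

No row of the form [0 0 | nonzero], so the system is consistent. Back-substitution gives c₁ = -2, c₂ = -1: w = (-2)·v₁ + (-1)·v₂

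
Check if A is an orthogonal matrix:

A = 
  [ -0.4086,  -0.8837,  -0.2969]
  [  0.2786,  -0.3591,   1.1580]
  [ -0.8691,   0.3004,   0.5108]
No

AᵀA = 
  [  0.9999,   0,   0]
  [  0,   1.0001,   0]
  [  0,   0,   1.6900]
≠ I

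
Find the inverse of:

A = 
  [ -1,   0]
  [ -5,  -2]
det(A) = (-1)(-2) - (0)(-5) = 2
For a 2×2 matrix, A⁻¹ = (1/det(A)) · [[d, -b], [-c, a]]
    = (1/2) · [[-2, 0], [5, -1]]

A⁻¹ = 
  [  -1,    0]
  [ 5/2, -1/2]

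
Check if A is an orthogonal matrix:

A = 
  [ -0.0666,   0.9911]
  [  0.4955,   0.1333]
No

AᵀA = 
  [  0.2500,   0]
  [  0,   1]
≠ I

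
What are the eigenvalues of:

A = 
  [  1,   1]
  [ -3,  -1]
λ = i√2, -i√2  (≈ 0 + 1.414i, 0 - 1.414i)

tr(A) = 0, det(A) = 2
Characteristic polynomial: λ² - tr(A)λ + det(A) = λ² + 2
λ² + 2 = 0  ⇒  λ = (0 ± √((0)² - 4·(2)))/2 = (0 ± √(-8))/2
  = i√2,  -i√2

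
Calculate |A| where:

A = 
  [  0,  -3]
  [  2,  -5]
6

For a 2×2 matrix, det = ad - bc = (0)(-5) - (-3)(2) = 6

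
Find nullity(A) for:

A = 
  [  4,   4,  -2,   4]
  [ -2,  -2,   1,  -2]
nullity(A) = 3

Row reduce:
R2 → R2 + (1/2)·R1
REF = 
  [  4,   4,  -2,   4]
  [  0,   0,   0,   0]
Pivot columns: 1 → 1 pivot.
rank(A) = 1, so nullity(A) = 4 - 1 = 3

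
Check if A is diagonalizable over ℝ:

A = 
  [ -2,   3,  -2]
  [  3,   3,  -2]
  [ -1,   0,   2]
Yes

Characteristic polynomial: det(λI - A) = λ³ - 3λ² - 15λ + 30
By the rational root theorem any rational root is an integer dividing 30; none of those is a root, so p(λ) has no rational roots and hence (being an irreducible cubic) no repeated roots.
Discriminant of the cubic: Δ = 18765
Δ > 0 ⇒ three distinct real eigenvalues: λ ≈ -3.566, 1.745, 4.821
Three distinct real eigenvalues, so A has 3 independent eigenvectors.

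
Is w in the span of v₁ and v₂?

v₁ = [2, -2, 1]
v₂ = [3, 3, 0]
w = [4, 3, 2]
No

Form the augmented matrix and row-reduce:
[v₁|v₂|w] = 
  [  2,   3,   4]
  [ -2,   3,   3]
  [  1,   0,   2]
R2 → R2 + (1)·R1
R3 → R3 - (1/2)·R1
R3 → R3 + (1/4)·R2
REF = 
  [  2,   3,   4]
  [  0,   6,   7]
  [  0,   0, 7/4]

Row 3 reads [0 0 | 7/4], i.e. 0 = 7/4, so the system is inconsistent and w ∉ span{v₁, v₂}.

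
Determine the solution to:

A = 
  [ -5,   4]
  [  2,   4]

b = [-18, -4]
Row reduce the augmented matrix [A|b]:
R2 → R2 + (2/5)·R1
REF = 
  [   -5,     4,   -18]
  [    0,  28/5, -56/5]

Back-substitution:
x₂ = (-56/5) / (28/5) = -2
x₁ = (-18 - (4)(-2)) / (-5) = 2

x = [2, -2]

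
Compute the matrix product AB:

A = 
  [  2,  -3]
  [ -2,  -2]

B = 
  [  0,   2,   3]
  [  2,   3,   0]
A is 2×2 and B is 2×3, so AB is 2×3. Each entry is (row of A)·(column of B):
AB[1,1] = (2)(0) + (-3)(2) = -6
AB[1,2] = (2)(2) + (-3)(3) = -5
AB[1,3] = (2)(3) + (-3)(0) = 6
AB[2,1] = (-2)(0) + (-2)(2) = -4
AB[2,2] = (-2)(2) + (-2)(3) = -10
AB[2,3] = (-2)(3) + (-2)(0) = -6

AB = 
  [ -6,  -5,   6]
  [ -4, -10,  -6]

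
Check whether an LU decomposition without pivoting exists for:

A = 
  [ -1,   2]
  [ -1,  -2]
Yes.
A[1,1] = -1 ≠ 0, so Gaussian elimination proceeds without a row swap: multiplier ℓ₂₁ = (-1)/(-1) = 1, and U[2,2] = -2 - (1)(2) = -4.
L = 
  [  1,   0]
  [  1,   1]
U = 
  [ -1,   2]
  [  0,  -4]
Check row 2 of LU: [(1)(-1), (1)(2) + (-4)] = [-1, -2] = row 2 of A ✓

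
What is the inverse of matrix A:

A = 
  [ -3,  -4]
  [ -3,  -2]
det(A) = (-3)(-2) - (-4)(-3) = -6
For a 2×2 matrix, A⁻¹ = (1/det(A)) · [[d, -b], [-c, a]]
    = (-1/6) · [[-2, 4], [3, -3]]

A⁻¹ = 
  [ 1/3, -2/3]
  [-1/2,  1/2]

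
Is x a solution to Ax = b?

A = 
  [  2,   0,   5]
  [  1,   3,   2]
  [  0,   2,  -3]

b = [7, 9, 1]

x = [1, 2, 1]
Yes

Ax = [7, 9, 1] = b ✓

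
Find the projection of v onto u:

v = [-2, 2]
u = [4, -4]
v·u = (-2)(4) + (2)(-4) = -16
u·u = (4)² + (-4)² = 32
proj_u(v) = (v·u / u·u) × u = (-16/32) × u = (-1/2) × u

proj_u(v) = [-2, 2]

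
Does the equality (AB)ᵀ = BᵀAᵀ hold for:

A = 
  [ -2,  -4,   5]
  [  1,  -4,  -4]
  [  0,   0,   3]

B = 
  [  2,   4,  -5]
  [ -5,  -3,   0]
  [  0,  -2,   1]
Yes

(AB)ᵀ = 
  [ 16,  22,   0]
  [ -6,  24,  -6]
  [ 15,  -9,   3]

BᵀAᵀ = 
  [ 16,  22,   0]
  [ -6,  24,  -6]
  [ 15,  -9,   3]

Both sides are equal — this is the standard identity (AB)ᵀ = BᵀAᵀ, which holds for all A, B.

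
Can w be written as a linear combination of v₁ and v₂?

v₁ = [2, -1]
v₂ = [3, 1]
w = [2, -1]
Yes

Form the augmented matrix and row-reduce:
[v₁|v₂|w] = 
  [  2,   3,   2]
  [ -1,   1,  -1]
R2 → R2 + (1/2)·R1
REF = 
  [  2,   3,   2]
  [  0, 5/2,   0]

No row of the form [0 0 | nonzero], so the system is consistent. Back-substitution gives c₁ = 1, c₂ = 0: w = (1)·v₁ + (0)·v₂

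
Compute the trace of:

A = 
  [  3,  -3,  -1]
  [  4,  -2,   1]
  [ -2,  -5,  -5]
-4

tr(A) = 3 + -2 + -5 = -4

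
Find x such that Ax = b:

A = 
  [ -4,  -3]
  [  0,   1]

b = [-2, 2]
x = [-1, 2]

Row reduce the augmented matrix [A|b]:
(already in echelon form)
REF = 
  [ -4,  -3,  -2]
  [  0,   1,   2]

Back-substitution:
x₂ = 2 / 1 = 2
x₁ = (-2 - (-3)(2)) / (-4) = -1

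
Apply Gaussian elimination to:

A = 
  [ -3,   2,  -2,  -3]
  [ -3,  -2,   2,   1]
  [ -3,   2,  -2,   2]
Row operations:
R2 → R2 - (1)·R1
R3 → R3 - (1)·R1

Resulting echelon form:
REF = 
  [ -3,   2,  -2,  -3]
  [  0,  -4,   4,   4]
  [  0,   0,   0,   5]

Rank = 3 (number of non-zero pivot rows).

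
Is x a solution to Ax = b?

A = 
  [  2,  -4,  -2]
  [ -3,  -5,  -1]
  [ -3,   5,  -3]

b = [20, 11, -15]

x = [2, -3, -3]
No

Ax = [22, 12, -12] ≠ b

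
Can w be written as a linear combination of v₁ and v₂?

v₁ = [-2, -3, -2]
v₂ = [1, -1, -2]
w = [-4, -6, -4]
Yes

Form the augmented matrix and row-reduce:
[v₁|v₂|w] = 
  [ -2,   1,  -4]
  [ -3,  -1,  -6]
  [ -2,  -2,  -4]
R2 → R2 - (3/2)·R1
R3 → R3 - (1)·R1
R3 → R3 - (6/5)·R2
REF = 
  [  -2,    1,   -4]
  [   0, -5/2,    0]
  [   0,    0,    0]

No row of the form [0 0 | nonzero], so the system is consistent. Back-substitution gives c₁ = 2, c₂ = 0: w = (2)·v₁ + (0)·v₂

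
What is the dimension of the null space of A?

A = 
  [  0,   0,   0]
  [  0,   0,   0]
nullity(A) = 3

Row reduce:
(no row operations needed)
REF = 
  [  0,   0,   0]
  [  0,   0,   0]
Pivot columns: none → 0 pivots.
rank(A) = 0, so nullity(A) = 3 - 0 = 3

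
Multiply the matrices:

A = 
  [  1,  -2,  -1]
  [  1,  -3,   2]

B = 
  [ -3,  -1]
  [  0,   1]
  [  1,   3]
AB = 
  [ -4,  -6]
  [ -1,   2]

A is 2×3 and B is 3×2, so AB is 2×2. Each entry is (row of A)·(column of B):
AB[1,1] = (1)(-3) + (-2)(0) + (-1)(1) = -4
AB[1,2] = (1)(-1) + (-2)(1) + (-1)(3) = -6
AB[2,1] = (1)(-3) + (-3)(0) + (2)(1) = -1
AB[2,2] = (1)(-1) + (-3)(1) + (2)(3) = 2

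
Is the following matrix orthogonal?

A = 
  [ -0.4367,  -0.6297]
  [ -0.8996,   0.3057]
No

AᵀA = 
  [  1,   0]
  [  0,   0.4900]
≠ I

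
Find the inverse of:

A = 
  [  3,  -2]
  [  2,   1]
det(A) = (3)(1) - (-2)(2) = 7
For a 2×2 matrix, A⁻¹ = (1/det(A)) · [[d, -b], [-c, a]]
    = (1/7) · [[1, 2], [-2, 3]]

A⁻¹ = 
  [ 1/7,  2/7]
  [-2/7,  3/7]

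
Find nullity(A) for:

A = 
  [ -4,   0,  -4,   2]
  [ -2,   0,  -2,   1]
nullity(A) = 3

Row reduce:
R2 → R2 - (1/2)·R1
REF = 
  [ -4,   0,  -4,   2]
  [  0,   0,   0,   0]
Pivot columns: 1 → 1 pivot.
rank(A) = 1, so nullity(A) = 4 - 1 = 3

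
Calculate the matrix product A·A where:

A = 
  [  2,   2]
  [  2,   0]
A² = A·A:
A²[1,1] = (2)(2) + (2)(2) = 8
A²[1,2] = (2)(2) + (2)(0) = 4
A²[2,1] = (2)(2) + (0)(2) = 4
A²[2,2] = (2)(2) + (0)(0) = 4
A² = 
  [  8,   4]
  [  4,   4]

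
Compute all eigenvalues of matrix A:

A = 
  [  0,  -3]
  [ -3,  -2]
tr(A) = -2, det(A) = -9
Characteristic polynomial: λ² - tr(A)λ + det(A) = λ² + 2λ - 9
λ² + 2λ - 9 = 0  ⇒  λ = (-2 ± √((2)² - 4·(-9)))/2 = (-2 ± √(40))/2
  = -1 + √10,  -1 - √10

λ = -1 + √10, -1 - √10  (≈ 2.162, -4.162)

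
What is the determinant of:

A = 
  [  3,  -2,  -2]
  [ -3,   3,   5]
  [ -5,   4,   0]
Cofactor expansion along row 1:
det(A) = (3)·((3)(0) - (5)(4)) - (-2)·((-3)(0) - (5)(-5)) + (-2)·((-3)(4) - (3)(-5))
  = (3)(-20) - (-2)(25) + (-2)(3)
  = -16

det(A) = -16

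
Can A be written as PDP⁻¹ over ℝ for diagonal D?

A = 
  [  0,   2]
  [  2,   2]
Yes

tr(A) = 2, det(A) = -4
Characteristic polynomial: λ² - tr(A)λ + det(A) = λ² - 2λ - 4
λ² - 2λ - 4 = 0  ⇒  λ = (2 ± √((-2)² - 4·(-4)))/2 = (2 ± √(20))/2
  = 1 + √5,  1 - √5
Eigenvalues: 1 + √5, 1 - √5  (≈ 3.236, -1.236)
The two irrational eigenvalues are distinct (simple), so each has alg. mult. = geom. mult. = 1.
Sum of geometric multiplicities equals n, so A has n independent eigenvectors.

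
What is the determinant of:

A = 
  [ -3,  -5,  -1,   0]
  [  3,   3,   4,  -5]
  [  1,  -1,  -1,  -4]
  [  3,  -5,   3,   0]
Cofactor expansion along row 1: det(A) = a₁₁M₁₁ - a₁₂M₁₂ + a₁₃M₁₃ - a₁₄M₁₄

M₁₁ = det[[3, 4, -5]; [-1, -1, -4]; [-5, 3, 0]]
  = (3)·((-1)(0) - (-4)(3)) - (4)·((-1)(0) - (-4)(-5)) + (-5)·((-1)(3) - (-1)(-5))
  = (3)(12) - (4)(-20) + (-5)(-8)
  = 156
M₁₂ = det[[3, 4, -5]; [1, -1, -4]; [3, 3, 0]]
  = (3)·((-1)(0) - (-4)(3)) - (4)·((1)(0) - (-4)(3)) + (-5)·((1)(3) - (-1)(3))
  = (3)(12) - (4)(12) + (-5)(6)
  = -42
M₁₃ = det[[3, 3, -5]; [1, -1, -4]; [3, -5, 0]]
  = (3)·((-1)(0) - (-4)(-5)) - (3)·((1)(0) - (-4)(3)) + (-5)·((1)(-5) - (-1)(3))
  = (3)(-20) - (3)(12) + (-5)(-2)
  = -86
M₁₄ = det[[3, 3, 4]; [1, -1, -1]; [3, -5, 3]]
  = (3)·((-1)(3) - (-1)(-5)) - (3)·((1)(3) - (-1)(3)) + (4)·((1)(-5) - (-1)(3))
  = (3)(-8) - (3)(6) + (4)(-2)
  = -50

det(A) = (-3)(156) - (-5)(-42) + (-1)(-86) - (0)(-50) = -592

det(A) = -592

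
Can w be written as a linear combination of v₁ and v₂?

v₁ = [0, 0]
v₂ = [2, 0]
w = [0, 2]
No

Form the augmented matrix and row-reduce:
[v₁|v₂|w] = 
  [  0,   2,   0]
  [  0,   0,   2]
(already in echelon form — no row operations needed)

Row 2 reads [0 0 | 2], i.e. 0 = 2, so the system is inconsistent and w ∉ span{v₁, v₂}.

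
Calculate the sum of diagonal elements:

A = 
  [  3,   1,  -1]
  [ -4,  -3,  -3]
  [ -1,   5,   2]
2

tr(A) = 3 + -3 + 2 = 2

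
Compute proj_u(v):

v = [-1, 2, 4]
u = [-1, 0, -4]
proj_u(v) = [15/17, 0, 60/17]

v·u = (-1)(-1) + (2)(0) + (4)(-4) = -15
u·u = (-1)² + (0)² + (-4)² = 17
proj_u(v) = (v·u / u·u) × u = (-15/17) × u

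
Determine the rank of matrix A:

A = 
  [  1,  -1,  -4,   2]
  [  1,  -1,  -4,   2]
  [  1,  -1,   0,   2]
Row reduce:
R2 → R2 - (1)·R1
R3 → R3 - (1)·R1
Swap R2 ↔ R3
REF = 
  [  1,  -1,  -4,   2]
  [  0,   0,   4,   0]
  [  0,   0,   0,   0]
Pivot columns: 1, 3 → 2 pivots.

rank(A) = 2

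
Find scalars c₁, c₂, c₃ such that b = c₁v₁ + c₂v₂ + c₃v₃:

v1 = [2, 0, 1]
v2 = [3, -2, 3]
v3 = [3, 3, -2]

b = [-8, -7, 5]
c1 = 2, c2 = -1, c3 = -3

b = 2·v1 + -1·v2 + -3·v3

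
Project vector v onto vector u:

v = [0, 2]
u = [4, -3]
proj_u(v) = [-24/25, 18/25]

v·u = (0)(4) + (2)(-3) = -6
u·u = (4)² + (-3)² = 25
proj_u(v) = (v·u / u·u) × u = (-6/25) × u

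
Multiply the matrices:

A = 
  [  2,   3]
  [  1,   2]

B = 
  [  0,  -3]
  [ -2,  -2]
A is 2×2 and B is 2×2, so AB is 2×2. Each entry is (row of A)·(column of B):
AB[1,1] = (2)(0) + (3)(-2) = -6
AB[1,2] = (2)(-3) + (3)(-2) = -12
AB[2,1] = (1)(0) + (2)(-2) = -4
AB[2,2] = (1)(-3) + (2)(-2) = -7

AB = 
  [ -6, -12]
  [ -4,  -7]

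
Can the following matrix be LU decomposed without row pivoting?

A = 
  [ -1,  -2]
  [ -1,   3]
Yes.
A[1,1] = -1 ≠ 0, so Gaussian elimination proceeds without a row swap: multiplier ℓ₂₁ = (-1)/(-1) = 1, and U[2,2] = 3 - (1)(-2) = 5.
L = 
  [  1,   0]
  [  1,   1]
U = 
  [ -1,  -2]
  [  0,   5]
Check row 2 of LU: [(1)(-1), (1)(-2) + 5] = [-1, 3] = row 2 of A ✓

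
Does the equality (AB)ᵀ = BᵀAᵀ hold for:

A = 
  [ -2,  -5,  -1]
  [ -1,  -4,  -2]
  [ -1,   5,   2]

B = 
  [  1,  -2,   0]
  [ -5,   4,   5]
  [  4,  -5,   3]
Yes

(AB)ᵀ = 
  [ 19,  11, -18]
  [-11,  -4,  12]
  [-28, -26,  31]

BᵀAᵀ = 
  [ 19,  11, -18]
  [-11,  -4,  12]
  [-28, -26,  31]

Both sides are equal — this is the standard identity (AB)ᵀ = BᵀAᵀ, which holds for all A, B.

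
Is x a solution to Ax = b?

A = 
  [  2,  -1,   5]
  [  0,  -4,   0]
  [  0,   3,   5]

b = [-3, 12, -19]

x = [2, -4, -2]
No

Ax = [-2, 16, -22] ≠ b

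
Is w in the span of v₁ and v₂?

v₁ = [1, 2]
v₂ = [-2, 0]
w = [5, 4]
Yes

Form the augmented matrix and row-reduce:
[v₁|v₂|w] = 
  [  1,  -2,   5]
  [  2,   0,   4]
R2 → R2 - (2)·R1
REF = 
  [  1,  -2,   5]
  [  0,   4,  -6]

No row of the form [0 0 | nonzero], so the system is consistent. Back-substitution gives c₁ = 2, c₂ = -3/2: w = (2)·v₁ + (-3/2)·v₂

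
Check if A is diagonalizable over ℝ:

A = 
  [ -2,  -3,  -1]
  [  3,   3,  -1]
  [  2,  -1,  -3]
No

Characteristic polynomial: det(λI - A) = λ³ + 2λ² + λ - 8
By the rational root theorem any rational root is an integer dividing 8; none of those is a root, so p(λ) has no rational roots and hence (being an irreducible cubic) no repeated roots.
Discriminant of the cubic: Δ = -1760
Δ < 0 ⇒ one real eigenvalue and a complex-conjugate pair: λ ≈ -1.697 + 1.689i, -1.697 - 1.689i, 1.395
Has complex eigenvalues (not diagonalizable over ℝ).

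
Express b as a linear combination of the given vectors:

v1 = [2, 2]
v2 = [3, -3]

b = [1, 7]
c1 = 2, c2 = -1

b = 2·v1 + -1·v2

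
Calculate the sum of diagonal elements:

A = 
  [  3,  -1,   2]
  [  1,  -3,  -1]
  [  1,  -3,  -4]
-4

tr(A) = 3 + -3 + -4 = -4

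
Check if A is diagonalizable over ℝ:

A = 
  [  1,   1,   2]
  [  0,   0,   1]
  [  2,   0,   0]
Yes

Characteristic polynomial: det(λI - A) = λ³ - λ² - 4λ - 2
Testing integer divisors of the constant term: p(-1) = 0, so (λ + 1) is a factor:
p(λ) = (λ + 1)(λ² - 2λ - 2)
λ² - 2λ - 2 = 0  ⇒  λ = (2 ± √((-2)² - 4·(-2)))/2 = (2 ± √(12))/2
  = 1 + √3,  1 - √3
Eigenvalues: -1, 1 + √3, 1 - √3  (≈ -1, 2.732, -0.7321)
The two irrational eigenvalues are distinct (simple), so each has alg. mult. = geom. mult. = 1.
λ=-1: alg. mult. = 1, geom. mult. = 3 - rank(A - (-1)I) = 3 - 2 = 1
Sum of geometric multiplicities equals n, so A has n independent eigenvectors.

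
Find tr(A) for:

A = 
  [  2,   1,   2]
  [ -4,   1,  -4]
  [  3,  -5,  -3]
0

tr(A) = 2 + 1 + -3 = 0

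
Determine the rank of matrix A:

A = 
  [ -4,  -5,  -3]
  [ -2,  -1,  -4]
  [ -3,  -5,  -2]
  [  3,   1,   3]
rank(A) = 3

Row reduce:
R2 → R2 - (1/2)·R1
R3 → R3 - (3/4)·R1
R4 → R4 + (3/4)·R1
R3 → R3 + (5/6)·R2
R4 → R4 + (11/6)·R2
R4 → R4 - (23/11)·R3
REF = 
  [   -4,    -5,    -3]
  [    0,   3/2,  -5/2]
  [    0,     0, -11/6]
  [    0,     0,     0]
Pivot columns: 1, 2, 3 → 3 pivots.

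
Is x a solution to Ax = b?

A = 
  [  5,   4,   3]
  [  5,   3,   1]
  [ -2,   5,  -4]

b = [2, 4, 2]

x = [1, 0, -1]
Yes

Ax = [2, 4, 2] = b ✓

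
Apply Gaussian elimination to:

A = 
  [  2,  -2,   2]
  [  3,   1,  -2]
Row operations:
R2 → R2 - (3/2)·R1

Resulting echelon form:
REF = 
  [  2,  -2,   2]
  [  0,   4,  -5]

Rank = 2 (number of non-zero pivot rows).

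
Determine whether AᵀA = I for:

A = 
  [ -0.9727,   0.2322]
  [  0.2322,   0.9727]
Yes

AᵀA = 
  [  1.0001,   0]
  [  0,   1.0001]
≈ I (equal to I up to the 4-dp rounding of the entries)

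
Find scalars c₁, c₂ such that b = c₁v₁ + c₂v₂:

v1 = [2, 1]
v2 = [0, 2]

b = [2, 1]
c1 = 1, c2 = 0

b = 1·v1 + 0·v2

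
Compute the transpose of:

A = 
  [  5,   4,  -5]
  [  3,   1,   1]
Aᵀ = 
  [  5,   3]
  [  4,   1]
  [ -5,   1]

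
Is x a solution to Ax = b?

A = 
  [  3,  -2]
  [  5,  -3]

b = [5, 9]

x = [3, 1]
No

Ax = [7, 12] ≠ b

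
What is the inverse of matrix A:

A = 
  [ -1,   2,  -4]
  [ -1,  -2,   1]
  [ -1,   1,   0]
det(A) = (-1)·((-2)(0) - (1)(1)) - (2)·((-1)(0) - (1)(-1)) + (-4)·((-1)(1) - (-2)(-1))
  = (-1)(-1) - (2)(1) + (-4)(-3)
  = 11
det(A) = 11 ≠ 0, so A is invertible.

Cofactors Cᵢⱼ = (-1)ⁱ⁺ʲ·Mᵢⱼ:
C = 
  [ -1,  -1,  -3]
  [ -4,  -4,  -1]
  [ -6,   5,   4]

adj(A) = Cᵀ:
adj(A) = 
  [ -1,  -4,  -6]
  [ -1,  -4,   5]
  [ -3,  -1,   4]

A⁻¹ = (1/11) · adj(A):
A⁻¹ = 
  [-1/11, -4/11, -6/11]
  [-1/11, -4/11,  5/11]
  [-3/11, -1/11,  4/11]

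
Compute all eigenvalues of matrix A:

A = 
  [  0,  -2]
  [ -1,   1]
λ = 2, -1

tr(A) = 1, det(A) = -2
Characteristic polynomial: λ² - tr(A)λ + det(A) = λ² - λ - 2
λ² - λ - 2 = (λ + 1)(λ - 2)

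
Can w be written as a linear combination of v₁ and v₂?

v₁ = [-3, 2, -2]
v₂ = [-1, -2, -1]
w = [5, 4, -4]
No

Form the augmented matrix and row-reduce:
[v₁|v₂|w] = 
  [ -3,  -1,   5]
  [  2,  -2,   4]
  [ -2,  -1,  -4]
R2 → R2 + (2/3)·R1
R3 → R3 - (2/3)·R1
R3 → R3 - (1/8)·R2
REF = 
  [   -3,    -1,     5]
  [    0,  -8/3,  22/3]
  [    0,     0, -33/4]

Row 3 reads [0 0 | -33/4], i.e. 0 = -33/4, so the system is inconsistent and w ∉ span{v₁, v₂}.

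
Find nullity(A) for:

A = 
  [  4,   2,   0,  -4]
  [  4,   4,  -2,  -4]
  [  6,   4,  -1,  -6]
nullity(A) = 2

Row reduce:
R2 → R2 - (1)·R1
R3 → R3 - (3/2)·R1
R3 → R3 - (1/2)·R2
REF = 
  [  4,   2,   0,  -4]
  [  0,   2,  -2,   0]
  [  0,   0,   0,   0]
Pivot columns: 1, 2 → 2 pivots.
rank(A) = 2, so nullity(A) = 4 - 2 = 2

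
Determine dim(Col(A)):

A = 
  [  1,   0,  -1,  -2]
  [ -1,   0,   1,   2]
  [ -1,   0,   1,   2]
dim(Col(A)) = 1

Row reduce:
R2 → R2 + (1)·R1
R3 → R3 + (1)·R1
REF = 
  [  1,   0,  -1,  -2]
  [  0,   0,   0,   0]
  [  0,   0,   0,   0]
Pivot columns: 1 → 1 pivot.
dim(Col(A)) = number of pivot columns = 1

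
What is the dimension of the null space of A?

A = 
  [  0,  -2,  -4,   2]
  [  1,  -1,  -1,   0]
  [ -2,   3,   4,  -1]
nullity(A) = 2

Row reduce:
Swap R1 ↔ R2
R3 → R3 + (2)·R1
R3 → R3 + (1/2)·R2
REF = 
  [  1,  -1,  -1,   0]
  [  0,  -2,  -4,   2]
  [  0,   0,   0,   0]
Pivot columns: 1, 2 → 2 pivots.
rank(A) = 2, so nullity(A) = 4 - 2 = 2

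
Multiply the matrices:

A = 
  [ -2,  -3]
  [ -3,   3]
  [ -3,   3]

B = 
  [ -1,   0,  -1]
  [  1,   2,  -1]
A is 3×2 and B is 2×3, so AB is 3×3. Each entry is (row of A)·(column of B):
AB[1,1] = (-2)(-1) + (-3)(1) = -1
AB[1,2] = (-2)(0) + (-3)(2) = -6
AB[1,3] = (-2)(-1) + (-3)(-1) = 5
AB[2,1] = (-3)(-1) + (3)(1) = 6
AB[2,2] = (-3)(0) + (3)(2) = 6
AB[2,3] = (-3)(-1) + (3)(-1) = 0
AB[3,1] = (-3)(-1) + (3)(1) = 6
AB[3,2] = (-3)(0) + (3)(2) = 6
AB[3,3] = (-3)(-1) + (3)(-1) = 0

AB = 
  [ -1,  -6,   5]
  [  6,   6,   0]
  [  6,   6,   0]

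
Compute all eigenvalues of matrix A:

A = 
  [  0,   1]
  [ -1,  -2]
tr(A) = -2, det(A) = 1
Characteristic polynomial: λ² - tr(A)λ + det(A) = λ² + 2λ + 1
λ² + 2λ + 1 = (λ + 1)²

λ = -1, -1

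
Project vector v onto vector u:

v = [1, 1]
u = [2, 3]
proj_u(v) = [10/13, 15/13]

v·u = (1)(2) + (1)(3) = 5
u·u = (2)² + (3)² = 13
proj_u(v) = (v·u / u·u) × u = (5/13) × u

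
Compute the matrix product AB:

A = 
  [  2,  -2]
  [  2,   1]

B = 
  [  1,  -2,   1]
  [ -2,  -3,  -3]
A is 2×2 and B is 2×3, so AB is 2×3. Each entry is (row of A)·(column of B):
AB[1,1] = (2)(1) + (-2)(-2) = 6
AB[1,2] = (2)(-2) + (-2)(-3) = 2
AB[1,3] = (2)(1) + (-2)(-3) = 8
AB[2,1] = (2)(1) + (1)(-2) = 0
AB[2,2] = (2)(-2) + (1)(-3) = -7
AB[2,3] = (2)(1) + (1)(-3) = -1

AB = 
  [  6,   2,   8]
  [  0,  -7,  -1]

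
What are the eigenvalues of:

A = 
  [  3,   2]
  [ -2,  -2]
tr(A) = 1, det(A) = -2
Characteristic polynomial: λ² - tr(A)λ + det(A) = λ² - λ - 2
λ² - λ - 2 = (λ + 1)(λ - 2)

λ = 2, -1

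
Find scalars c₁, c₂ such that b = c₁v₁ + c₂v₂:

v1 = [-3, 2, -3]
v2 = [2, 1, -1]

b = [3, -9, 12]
c1 = -3, c2 = -3

b = -3·v1 + -3·v2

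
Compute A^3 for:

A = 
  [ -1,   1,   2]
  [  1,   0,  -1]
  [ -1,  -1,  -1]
A^3 = 
  [  2,   5,   8]
  [ -1,  -3,  -5]
  [ -1,   1,   2]

A² = A·A:
A²[1,1] = (-1)(-1) + (1)(1) + (2)(-1) = 0
A²[1,2] = (-1)(1) + (1)(0) + (2)(-1) = -3
A²[1,3] = (-1)(2) + (1)(-1) + (2)(-1) = -5
A²[2,1] = (1)(-1) + (0)(1) + (-1)(-1) = 0
A²[2,2] = (1)(1) + (0)(0) + (-1)(-1) = 2
A²[2,3] = (1)(2) + (0)(-1) + (-1)(-1) = 3
A²[3,1] = (-1)(-1) + (-1)(1) + (-1)(-1) = 1
A²[3,2] = (-1)(1) + (-1)(0) + (-1)(-1) = 0
A²[3,3] = (-1)(2) + (-1)(-1) + (-1)(-1) = 0
A² = 
  [  0,  -3,  -5]
  [  0,   2,   3]
  [  1,   0,   0]

A^3 = A^2·A:
A^3[1,1] = (0)(-1) + (-3)(1) + (-5)(-1) = 2
A^3[1,2] = (0)(1) + (-3)(0) + (-5)(-1) = 5
A^3[1,3] = (0)(2) + (-3)(-1) + (-5)(-1) = 8
A^3[2,1] = (0)(-1) + (2)(1) + (3)(-1) = -1
A^3[2,2] = (0)(1) + (2)(0) + (3)(-1) = -3
A^3[2,3] = (0)(2) + (2)(-1) + (3)(-1) = -5
A^3[3,1] = (1)(-1) + (0)(1) + (0)(-1) = -1
A^3[3,2] = (1)(1) + (0)(0) + (0)(-1) = 1
A^3[3,3] = (1)(2) + (0)(-1) + (0)(-1) = 2
A^3 = 
  [  2,   5,   8]
  [ -1,  -3,  -5]
  [ -1,   1,   2]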